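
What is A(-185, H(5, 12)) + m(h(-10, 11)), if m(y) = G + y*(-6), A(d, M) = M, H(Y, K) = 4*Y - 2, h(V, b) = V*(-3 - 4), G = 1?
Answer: -401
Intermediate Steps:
h(V, b) = -7*V (h(V, b) = V*(-7) = -7*V)
H(Y, K) = -2 + 4*Y
m(y) = 1 - 6*y (m(y) = 1 + y*(-6) = 1 - 6*y)
A(-185, H(5, 12)) + m(h(-10, 11)) = (-2 + 4*5) + (1 - (-42)*(-10)) = (-2 + 20) + (1 - 6*70) = 18 + (1 - 420) = 18 - 419 = -401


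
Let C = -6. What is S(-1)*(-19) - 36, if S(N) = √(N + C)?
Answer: -36 - 19*I*√7 ≈ -36.0 - 50.269*I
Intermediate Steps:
S(N) = √(-6 + N) (S(N) = √(N - 6) = √(-6 + N))
S(-1)*(-19) - 36 = √(-6 - 1)*(-19) - 36 = √(-7)*(-19) - 36 = (I*√7)*(-19) - 36 = -19*I*√7 - 36 = -36 - 19*I*√7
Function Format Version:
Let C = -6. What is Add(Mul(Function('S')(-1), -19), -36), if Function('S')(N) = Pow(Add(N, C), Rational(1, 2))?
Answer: Add(-36, Mul(-19, I, Pow(7, Rational(1, 2)))) ≈ Add(-36.000, Mul(-50.269, I))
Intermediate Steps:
Function('S')(N) = Pow(Add(-6, N), Rational(1, 2)) (Function('S')(N) = Pow(Add(N, -6), Rational(1, 2)) = Pow(Add(-6, N), Rational(1, 2)))
Add(Mul(Function('S')(-1), -19), -36) = Add(Mul(Pow(Add(-6, -1), Rational(1, 2)), -19), -36) = Add(Mul(Pow(-7, Rational(1, 2)), -19), -36) = Add(Mul(Mul(I, Pow(7, Rational(1, 2))), -19), -36) = Add(Mul(-19, I, Pow(7, Rational(1, 2))), -36) = Add(-36, Mul(-19, I, Pow(7, Rational(1, 2))))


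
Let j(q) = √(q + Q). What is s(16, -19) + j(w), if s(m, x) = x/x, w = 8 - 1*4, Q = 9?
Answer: 1 + √13 ≈ 4.6056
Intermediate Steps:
w = 4 (w = 8 - 4 = 4)
j(q) = √(9 + q) (j(q) = √(q + 9) = √(9 + q))
s(m, x) = 1
s(16, -19) + j(w) = 1 + √(9 + 4) = 1 + √13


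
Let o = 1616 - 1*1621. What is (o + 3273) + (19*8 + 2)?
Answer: 3422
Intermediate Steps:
o = -5 (o = 1616 - 1621 = -5)
(o + 3273) + (19*8 + 2) = (-5 + 3273) + (19*8 + 2) = 3268 + (152 + 2) = 3268 + 154 = 3422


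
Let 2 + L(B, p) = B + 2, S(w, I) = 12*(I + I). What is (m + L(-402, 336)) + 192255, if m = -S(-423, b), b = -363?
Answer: 200565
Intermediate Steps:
S(w, I) = 24*I (S(w, I) = 12*(2*I) = 24*I)
L(B, p) = B (L(B, p) = -2 + (B + 2) = -2 + (2 + B) = B)
m = 8712 (m = -24*(-363) = -1*(-8712) = 8712)
(m + L(-402, 336)) + 192255 = (8712 - 402) + 192255 = 8310 + 192255 = 200565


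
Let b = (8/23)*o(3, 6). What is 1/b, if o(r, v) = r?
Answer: 23/24 ≈ 0.95833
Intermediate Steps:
b = 24/23 (b = (8/23)*3 = 24/23 ≈ 1.0435)
1/b = 1/(24/23) = 23/24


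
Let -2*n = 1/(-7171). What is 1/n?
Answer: 14342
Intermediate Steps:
n = 1/14342 (n = -½/(-7171) = -½*(-1/7171) = 1/14342 ≈ 6.9725e-5)
1/n = 1/(1/14342) = 14342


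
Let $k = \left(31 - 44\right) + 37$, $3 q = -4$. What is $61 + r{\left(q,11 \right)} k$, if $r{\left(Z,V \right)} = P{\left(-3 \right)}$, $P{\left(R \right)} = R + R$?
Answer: $-83$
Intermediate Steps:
$q = - \frac{4}{3}$ ($q = \frac{1}{3} \left(-4\right) = - \frac{4}{3} \approx -1.3333$)
$P{\left(R \right)} = 2 R$
$r{\left(Z,V \right)} = -6$ ($r{\left(Z,V \right)} = 2 \left(-3\right) = -6$)
$k = 24$ ($k = -13 + 37 = 24$)
$61 + r{\left(q,11 \right)} k = 61 - 144 = -83$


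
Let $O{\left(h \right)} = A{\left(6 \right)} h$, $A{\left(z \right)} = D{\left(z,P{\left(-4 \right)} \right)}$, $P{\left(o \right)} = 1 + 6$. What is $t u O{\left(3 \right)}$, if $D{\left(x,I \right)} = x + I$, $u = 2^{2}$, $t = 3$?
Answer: $468$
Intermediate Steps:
$P{\left(o \right)} = 7$
$u = 4$
$D{\left(x,I \right)} = I + x$
$A{\left(z \right)} = 7 + z$
$O{\left(h \right)} = 13 h$ ($O{\left(h \right)} = \left(7 + 6\right) h = 13 h$)
$t u O{\left(3 \right)} = 3 \cdot 4 \cdot 13 \cdot 3 = 12 \cdot 39 = 468$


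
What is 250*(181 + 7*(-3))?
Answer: 40000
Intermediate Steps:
250*(181 + 7*(-3)) = 250*(181 - 21) = 250*160 = 40000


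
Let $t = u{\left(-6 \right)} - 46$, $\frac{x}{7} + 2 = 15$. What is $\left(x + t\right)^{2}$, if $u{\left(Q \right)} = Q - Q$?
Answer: $2025$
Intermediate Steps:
$x = 91$ ($x = -14 + 7 \cdot 15 = -14 + 105 = 91$)
$u{\left(Q \right)} = 0$
$t = -46$ ($t = 0 - 46 = -46$)
$\left(x + t\right)^{2} = \left(91 - 46\right)^{2} = 45^{2} = 2025$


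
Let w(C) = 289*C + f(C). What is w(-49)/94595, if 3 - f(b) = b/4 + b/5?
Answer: -282719/1891900 ≈ -0.14944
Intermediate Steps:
f(b) = 3 - 9*b/20 (f(b) = 3 - (b/4 + b/5) = 3 - 9*b/20)
w(C) = 3 + 5771*C/20 (w(C) = 289*C + (3 - 9*C/20) = 3 + 5771*C/20)
w(-49)/94595 = (3 + (5771/20)*(-49))/94595 = (3 - 282779/20)*(1/94595) = -282719/20*1/94595 = -282719/1891900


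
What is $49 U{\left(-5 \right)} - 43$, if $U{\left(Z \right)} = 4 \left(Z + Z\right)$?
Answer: $-2003$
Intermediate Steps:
$U{\left(Z \right)} = 8 Z$ ($U{\left(Z \right)} = 4 \cdot 2 Z = 8 Z$)
$49 U{\left(-5 \right)} - 43 = 49 \cdot 8 \left(-5\right) - 43 = 49 \left(-40\right) - 43 = -1960 - 43 = -2003$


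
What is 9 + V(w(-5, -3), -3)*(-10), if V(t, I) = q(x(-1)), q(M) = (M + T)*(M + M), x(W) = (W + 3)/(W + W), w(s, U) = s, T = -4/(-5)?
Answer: 5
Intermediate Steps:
T = ⅘ (T = -4*(-⅕) = ⅘ ≈ 0.80000)
x(W) = (3 + W)/(2*W) (x(W) = (3 + W)/((2*W)) = (3 + W)*(1/(2*W)) = (3 + W)/(2*W))
q(M) = 2*M*(⅘ + M) (q(M) = (M + ⅘)*(M + M) = (⅘ + M)*(2*M) = 2*M*(⅘ + M))
V(t, I) = ⅖ (V(t, I) = 2*((½)*(3 - 1)/(-1))*(4 + 5*((½)*(3 - 1)/(-1)))/5 = 2*((½)*(-1)*2)*(4 + 5*((½)*(-1)*2))/5 = (⅖)*(-1)*(4 + 5*(-1)) = (⅖)*(-1)*(4 - 5) = (⅖)*(-1)*(-1) = ⅖)
9 + V(w(-5, -3), -3)*(-10) = 9 + (⅖)*(-10) = 9 - 4 = 5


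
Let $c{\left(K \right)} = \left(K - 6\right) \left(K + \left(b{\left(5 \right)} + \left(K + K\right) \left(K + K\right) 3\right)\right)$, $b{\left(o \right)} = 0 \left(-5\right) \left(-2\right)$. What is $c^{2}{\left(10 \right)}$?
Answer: $23425600$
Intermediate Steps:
$b{\left(o \right)} = 0$ ($b{\left(o \right)} = 0 \left(-2\right) = 0$)
$c{\left(K \right)} = \left(-6 + K\right) \left(K + 12 K^{2}\right)$ ($c{\left(K \right)} = \left(K - 6\right) \left(K + \left(0 + \left(K + K\right) \left(K + K\right) 3\right)\right) = \left(-6 + K\right) \left(K + \left(0 + 2 K 2 K 3\right)\right) = \left(-6 + K\right) \left(K + \left(0 + 4 K^{2} \cdot 3\right)\right) = \left(-6 + K\right) \left(K + \left(0 + 12 K^{2}\right)\right) = \left(-6 + K\right) \left(K + 12 K^{2}\right)$)
$c^{2}{\left(10 \right)} = \left(10 \left(-6 - 710 + 12 \cdot 10^{2}\right)\right)^{2} = \left(10 \left(-6 - 710 + 12 \cdot 100\right)\right)^{2} = \left(10 \left(-6 - 710 + 1200\right)\right)^{2} = \left(10 \cdot 484\right)^{2} = 4840^{2} = 23425600$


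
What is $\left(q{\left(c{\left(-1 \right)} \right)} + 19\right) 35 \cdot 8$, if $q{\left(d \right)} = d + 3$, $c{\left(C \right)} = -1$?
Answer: $5880$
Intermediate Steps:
$q{\left(d \right)} = 3 + d$
$\left(q{\left(c{\left(-1 \right)} \right)} + 19\right) 35 \cdot 8 = \left(\left(3 - 1\right) + 19\right) 35 \cdot 8 = \left(2 + 19\right) 35 \cdot 8 = 21 \cdot 35 \cdot 8 = 735 \cdot 8 = 5880$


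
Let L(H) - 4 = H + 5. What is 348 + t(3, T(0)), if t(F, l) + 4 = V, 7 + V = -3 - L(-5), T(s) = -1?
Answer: 330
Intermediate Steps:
L(H) = 9 + H (L(H) = 4 + (H + 5) = 4 + (5 + H) = 9 + H)
V = -14 (V = -7 + (-3 - (9 - 5)) = -7 + (-3 - 1*4) = -7 + (-3 - 4) = -7 - 7 = -14)
t(F, l) = -18 (t(F, l) = -4 - 14 = -18)
348 + t(3, T(0)) = 348 - 18 = 330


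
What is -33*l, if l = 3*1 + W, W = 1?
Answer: -132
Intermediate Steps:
l = 4 (l = 3*1 + 1 = 3 + 1 = 4)
-33*l = -33*4 = -132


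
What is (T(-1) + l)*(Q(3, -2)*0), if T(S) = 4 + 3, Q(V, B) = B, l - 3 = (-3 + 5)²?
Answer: 0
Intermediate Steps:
l = 7 (l = 3 + (-3 + 5)² = 3 + 2² = 3 + 4 = 7)
T(S) = 7
(T(-1) + l)*(Q(3, -2)*0) = (7 + 7)*(-2*0) = 14*0 = 0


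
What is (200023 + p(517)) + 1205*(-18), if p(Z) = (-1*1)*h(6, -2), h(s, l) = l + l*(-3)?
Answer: 178329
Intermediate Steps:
h(s, l) = -2*l (h(s, l) = l - 3*l = -2*l)
p(Z) = -4 (p(Z) = (-1*1)*(-2*(-2)) = -1*4 = -4)
(200023 + p(517)) + 1205*(-18) = (200023 - 4) + 1205*(-18) = 200019 - 21690 = 178329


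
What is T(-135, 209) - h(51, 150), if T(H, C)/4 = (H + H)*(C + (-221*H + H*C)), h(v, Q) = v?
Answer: -1975371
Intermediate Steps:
T(H, C) = 8*H*(C - 221*H + C*H) (T(H, C) = 4*((H + H)*(C + (-221*H + H*C))) = 4*((2*H)*(C + (-221*H + C*H))) = 4*((2*H)*(C - 221*H + C*H)) = 4*(2*H*(C - 221*H + C*H)) = 8*H*(C - 221*H + C*H))
T(-135, 209) - h(51, 150) = 8*(-135)*(209 - 221*(-135) + 209*(-135)) - 1*51 = 8*(-135)*(209 + 29835 - 28215) - 51 = 8*(-135)*1829 - 51 = -1975320 - 51 = -1975371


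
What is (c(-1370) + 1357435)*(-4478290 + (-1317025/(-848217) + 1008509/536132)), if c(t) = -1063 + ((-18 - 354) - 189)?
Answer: -920382772596196824184559/151585425548 ≈ -6.0717e+12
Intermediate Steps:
c(t) = -1624 (c(t) = -1063 + (-372 - 189) = -1063 - 561 = -1624)
(c(-1370) + 1357435)*(-4478290 + (-1317025/(-848217) + 1008509/536132)) = (-1624 + 1357435)*(-4478290 + (-1317025/(-848217) + 1008509/536132)) = 1355811*(-4478290 + (-1317025*(-1/848217) + 1008509*(1/536132))) = 1355811*(-4478290 + (1317025/848217 + 1008509/536132)) = 1355811*(-4478290 + 1561533725753/454756276644) = 1355811*(-2036528924598333007/454756276644) = -920382772596196824184559/151585425548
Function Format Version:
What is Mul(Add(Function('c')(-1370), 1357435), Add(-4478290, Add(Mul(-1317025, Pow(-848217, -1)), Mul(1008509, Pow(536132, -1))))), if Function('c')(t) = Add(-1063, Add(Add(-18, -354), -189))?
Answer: Rational(-920382772596196824184559, 151585425548) ≈ -6.0717e+12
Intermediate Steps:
Function('c')(t) = -1624 (Function('c')(t) = Add(-1063, Add(-372, -189)) = Add(-1063, -561) = -1624)
Mul(Add(Function('c')(-1370), 1357435), Add(-4478290, Add(Mul(-1317025, Pow(-848217, -1)), Mul(1008509, Pow(536132, -1))))) = Mul(Add(-1624, 1357435), Add(-4478290, Add(Mul(-1317025, Pow(-848217, -1)), Mul(1008509, Pow(536132, -1))))) = Mul(1355811, Add(-4478290, Add(Mul(-1317025, Rational(-1, 848217)), Mul(1008509, Rational(1, 536132))))) = Mul(1355811, Add(-4478290, Add(Rational(1317025, 848217), Rational(1008509, 536132)))) = Mul(1355811, Add(-4478290, Rational(1561533725753, 454756276644))) = Mul(1355811, Rational(-2036528924598333007, 454756276644)) = Rational(-920382772596196824184559, 151585425548)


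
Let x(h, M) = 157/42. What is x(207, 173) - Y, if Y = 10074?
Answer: -422951/42 ≈ -10070.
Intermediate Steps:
x(h, M) = 157/42 (x(h, M) = 157*(1/42) = 157/42)
x(207, 173) - Y = 157/42 - 1*10074 = 157/42 - 10074 = -422951/42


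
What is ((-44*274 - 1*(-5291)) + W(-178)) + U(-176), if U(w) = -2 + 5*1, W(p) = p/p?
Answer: -6761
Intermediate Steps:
W(p) = 1
U(w) = 3 (U(w) = -2 + 5 = 3)
((-44*274 - 1*(-5291)) + W(-178)) + U(-176) = ((-44*274 - 1*(-5291)) + 1) + 3 = ((-12056 + 5291) + 1) + 3 = (-6765 + 1) + 3 = -6764 + 3 = -6761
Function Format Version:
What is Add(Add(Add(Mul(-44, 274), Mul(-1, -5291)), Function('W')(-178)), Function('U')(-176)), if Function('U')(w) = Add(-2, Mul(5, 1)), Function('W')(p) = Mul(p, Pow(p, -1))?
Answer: -6761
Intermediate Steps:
Function('W')(p) = 1
Function('U')(w) = 3 (Function('U')(w) = Add(-2, 5) = 3)
Add(Add(Add(Mul(-44, 274), Mul(-1, -5291)), Function('W')(-178)), Function('U')(-176)) = Add(Add(Add(Mul(-44, 274), Mul(-1, -5291)), 1), 3) = Add(Add(Add(-12056, 5291), 1), 3) = Add(Add(-6765, 1), 3) = Add(-6764, 3) = -6761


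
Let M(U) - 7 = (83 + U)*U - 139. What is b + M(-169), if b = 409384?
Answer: 423786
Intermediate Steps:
M(U) = -132 + U*(83 + U) (M(U) = 7 + ((83 + U)*U - 139) = 7 + (U*(83 + U) - 139) = 7 + (-139 + U*(83 + U)) = -132 + U*(83 + U))
b + M(-169) = 409384 + (-132 + (-169)² + 83*(-169)) = 409384 + (-132 + 28561 - 14027) = 409384 + 14402 = 423786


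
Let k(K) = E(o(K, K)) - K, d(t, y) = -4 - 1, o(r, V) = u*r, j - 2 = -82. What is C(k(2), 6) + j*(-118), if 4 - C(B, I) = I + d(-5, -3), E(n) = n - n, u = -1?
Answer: 9443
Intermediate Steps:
j = -80 (j = 2 - 82 = -80)
o(r, V) = -r
d(t, y) = -5
E(n) = 0
k(K) = -K (k(K) = 0 - K = -K)
C(B, I) = 9 - I (C(B, I) = 4 - (I - 5) = 4 - (-5 + I) = 4 + (5 - I) = 9 - I)
C(k(2), 6) + j*(-118) = (9 - 1*6) - 80*(-118) = (9 - 6) + 9440 = 3 + 9440 = 9443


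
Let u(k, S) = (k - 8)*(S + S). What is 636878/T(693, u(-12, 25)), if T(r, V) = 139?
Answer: 636878/139 ≈ 4581.9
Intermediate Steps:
u(k, S) = 2*S*(-8 + k) (u(k, S) = (-8 + k)*(2*S) = 2*S*(-8 + k))
636878/T(693, u(-12, 25)) = 636878/139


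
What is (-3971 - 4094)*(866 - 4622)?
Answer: 30292140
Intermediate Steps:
(-3971 - 4094)*(866 - 4622) = -8065*(-3756) = 30292140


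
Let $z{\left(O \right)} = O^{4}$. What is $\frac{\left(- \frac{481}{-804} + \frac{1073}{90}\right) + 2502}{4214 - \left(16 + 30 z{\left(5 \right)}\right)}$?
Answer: $- \frac{30325117}{175497120} \approx -0.1728$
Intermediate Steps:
$\frac{\left(- \frac{481}{-804} + \frac{1073}{90}\right) + 2502}{4214 - \left(16 + 30 z{\left(5 \right)}\right)} = \frac{\left(- \frac{481}{-804} + \frac{1073}{90}\right) + 2502}{4214 - \left(16 + 30 \cdot 5^{4}\right)} = \frac{\left(\left(-481\right) \left(- \frac{1}{804}\right) + 1073 \cdot \frac{1}{90}\right) + 2502}{4214 - 18766} = \frac{\left(\frac{481}{804} + \frac{1073}{90}\right) + 2502}{4214 - 18766} = \frac{\frac{150997}{12060} + 2502}{4214 - 18766} = \frac{30325117}{12060 \left(-14552\right)} = \frac{30325117}{12060} \left(- \frac{1}{14552}\right) = - \frac{30325117}{175497120}$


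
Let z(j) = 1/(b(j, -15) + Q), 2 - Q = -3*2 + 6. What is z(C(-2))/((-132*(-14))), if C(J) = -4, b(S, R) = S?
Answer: -1/3696 ≈ -0.00027056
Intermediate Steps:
Q = 2 (Q = 2 - (-3*2 + 6) = 2 - (-6 + 6) = 2 - 1*0 = 2 + 0 = 2)
z(j) = 1/(2 + j) (z(j) = 1/(j + 2) = 1/(2 + j))
z(C(-2))/((-132*(-14))) = 1/((2 - 4)*((-132*(-14)))) = 1/(-2*1848) = -½*1/1848 = -1/3696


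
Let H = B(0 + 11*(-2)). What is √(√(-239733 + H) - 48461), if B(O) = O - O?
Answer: √(-48461 + 3*I*√26637) ≈ 1.112 + 220.14*I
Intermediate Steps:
B(O) = 0
H = 0
√(√(-239733 + H) - 48461) = √(√(-239733 + 0) - 48461) = √(√(-239733) - 48461) = √(3*I*√26637 - 48461) = √(-48461 + 3*I*√26637)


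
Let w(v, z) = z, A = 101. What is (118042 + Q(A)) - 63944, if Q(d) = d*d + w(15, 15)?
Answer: 64314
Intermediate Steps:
Q(d) = 15 + d² (Q(d) = d*d + 15 = d² + 15 = 15 + d²)
(118042 + Q(A)) - 63944 = (118042 + (15 + 101²)) - 63944 = (118042 + (15 + 10201)) - 63944 = (118042 + 10216) - 63944 = 128258 - 63944 = 64314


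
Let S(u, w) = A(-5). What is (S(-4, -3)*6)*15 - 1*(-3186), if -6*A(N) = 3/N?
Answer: 3195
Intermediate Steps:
A(N) = -1/(2*N)
S(u, w) = ⅒ (S(u, w) = -½/(-5) = -½*(-⅕) = ⅒)
(S(-4, -3)*6)*15 - 1*(-3186) = ((⅒)*6)*15 - 1*(-3186) = (⅗)*15 + 3186 = 9 + 3186 = 3195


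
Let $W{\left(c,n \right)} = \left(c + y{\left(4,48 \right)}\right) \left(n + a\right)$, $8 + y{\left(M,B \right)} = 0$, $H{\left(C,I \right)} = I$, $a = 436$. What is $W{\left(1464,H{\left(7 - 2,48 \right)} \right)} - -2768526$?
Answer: $3473230$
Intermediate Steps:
$y{\left(M,B \right)} = -8$ ($y{\left(M,B \right)} = -8 + 0 = -8$)
$W{\left(c,n \right)} = \left(-8 + c\right) \left(436 + n\right)$ ($W{\left(c,n \right)} = \left(c - 8\right) \left(n + 436\right) = \left(-8 + c\right) \left(436 + n\right)$)
$W{\left(1464,H{\left(7 - 2,48 \right)} \right)} - -2768526 = \left(-3488 - 384 + 436 \cdot 1464 + 1464 \cdot 48\right) - -2768526 = \left(-3488 - 384 + 638304 + 70272\right) + 2768526 = 704704 + 2768526 = 3473230$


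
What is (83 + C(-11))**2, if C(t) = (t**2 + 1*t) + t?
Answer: 33124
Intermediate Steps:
C(t) = t**2 + 2*t (C(t) = (t**2 + t) + t = (t + t**2) + t = t**2 + 2*t)
(83 + C(-11))**2 = (83 - 11*(2 - 11))**2 = (83 - 11*(-9))**2 = (83 + 99)**2 = 182**2 = 33124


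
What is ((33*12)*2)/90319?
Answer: 792/90319 ≈ 0.0087689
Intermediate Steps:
((33*12)*2)/90319 = (396*2)*(1/90319) = 792*(1/90319) = 792/90319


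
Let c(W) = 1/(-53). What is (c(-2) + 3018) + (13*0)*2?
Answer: 159953/53 ≈ 3018.0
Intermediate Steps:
c(W) = -1/53
(c(-2) + 3018) + (13*0)*2 = (-1/53 + 3018) + (13*0)*2 = 159953/53 + 0*2 = 159953/53 + 0 = 159953/53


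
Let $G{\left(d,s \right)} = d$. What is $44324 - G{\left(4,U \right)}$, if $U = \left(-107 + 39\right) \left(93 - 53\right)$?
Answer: $44320$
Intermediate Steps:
$U = -2720$ ($U = \left(-68\right) 40 = -2720$)
$44324 - G{\left(4,U \right)} = 44324 - 4 = 44320$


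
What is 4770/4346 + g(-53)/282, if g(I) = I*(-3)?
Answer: 6403/3854 ≈ 1.6614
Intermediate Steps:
g(I) = -3*I
4770/4346 + g(-53)/282 = 4770/4346 - 3*(-53)/282 = 4770*(1/4346) + 159*(1/282) = 45/41 + 53/94 = 6403/3854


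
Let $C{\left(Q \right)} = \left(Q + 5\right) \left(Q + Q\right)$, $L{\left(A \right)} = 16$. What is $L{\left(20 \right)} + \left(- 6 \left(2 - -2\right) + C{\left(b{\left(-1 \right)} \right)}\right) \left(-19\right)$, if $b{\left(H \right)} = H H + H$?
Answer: $472$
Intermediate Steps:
$b{\left(H \right)} = H + H^{2}$ ($b{\left(H \right)} = H^{2} + H = H + H^{2}$)
$C{\left(Q \right)} = 2 Q \left(5 + Q\right)$ ($C{\left(Q \right)} = \left(5 + Q\right) 2 Q = 2 Q \left(5 + Q\right)$)
$L{\left(20 \right)} + \left(- 6 \left(2 - -2\right) + C{\left(b{\left(-1 \right)} \right)}\right) \left(-19\right) = 16 + \left(- 6 \left(2 - -2\right) + 2 \left(- (1 - 1)\right) \left(5 - \left(1 - 1\right)\right)\right) \left(-19\right) = 16 + \left(- 6 \left(2 + 2\right) + 2 \left(\left(-1\right) 0\right) \left(5 - 0\right)\right) \left(-19\right) = 16 + \left(\left(-6\right) 4 + 2 \cdot 0 \left(5 + 0\right)\right) \left(-19\right) = 16 + \left(-24 + 2 \cdot 0 \cdot 5\right) \left(-19\right) = 16 + \left(-24 + 0\right) \left(-19\right) = 16 - -456 = 16 + 456 = 472$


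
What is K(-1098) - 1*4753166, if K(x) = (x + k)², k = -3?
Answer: -3540965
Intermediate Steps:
K(x) = (-3 + x)² (K(x) = (x - 3)² = (-3 + x)²)
K(-1098) - 1*4753166 = (-3 - 1098)² - 1*4753166 = (-1101)² - 4753166 = 1212201 - 4753166 = -3540965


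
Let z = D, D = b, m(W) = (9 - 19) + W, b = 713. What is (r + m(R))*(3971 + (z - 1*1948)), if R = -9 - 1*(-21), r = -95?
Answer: -254448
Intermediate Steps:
R = 12 (R = -9 + 21 = 12)
m(W) = -10 + W
D = 713
z = 713
(r + m(R))*(3971 + (z - 1*1948)) = (-95 + (-10 + 12))*(3971 + (713 - 1*1948)) = (-95 + 2)*(3971 + (713 - 1948)) = -93*(3971 - 1235) = -93*2736 = -254448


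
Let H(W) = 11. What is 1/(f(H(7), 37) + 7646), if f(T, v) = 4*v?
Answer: 1/7794 ≈ 0.00012830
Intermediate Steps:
1/(f(H(7), 37) + 7646) = 1/(4*37 + 7646) = 1/(148 + 7646) = 1/7794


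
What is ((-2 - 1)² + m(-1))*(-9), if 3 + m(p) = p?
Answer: -45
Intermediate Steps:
m(p) = -3 + p
((-2 - 1)² + m(-1))*(-9) = ((-2 - 1)² + (-3 - 1))*(-9) = ((-3)² - 4)*(-9) = (9 - 4)*(-9) = 5*(-9) = -45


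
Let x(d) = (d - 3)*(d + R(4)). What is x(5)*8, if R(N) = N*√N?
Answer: 208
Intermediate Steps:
R(N) = N^(3/2)
x(d) = (-3 + d)*(8 + d) (x(d) = (d - 3)*(d + 4^(3/2)) = (-3 + d)*(d + 8) = (-3 + d)*(8 + d))
x(5)*8 = (-24 + 5² + 5*5)*8 = (-24 + 25 + 25)*8 = 26*8 = 208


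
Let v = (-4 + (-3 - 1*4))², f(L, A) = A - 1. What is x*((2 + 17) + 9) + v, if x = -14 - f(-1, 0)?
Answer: -243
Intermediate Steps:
f(L, A) = -1 + A
v = 121 (v = (-4 + (-3 - 4))² = (-4 - 7)² = (-11)² = 121)
x = -13 (x = -14 - (-1 + 0) = -14 - 1*(-1) = -14 + 1 = -13)
x*((2 + 17) + 9) + v = -13*((2 + 17) + 9) + 121 = -13*(19 + 9) + 121 = -13*28 + 121 = -364 + 121 = -243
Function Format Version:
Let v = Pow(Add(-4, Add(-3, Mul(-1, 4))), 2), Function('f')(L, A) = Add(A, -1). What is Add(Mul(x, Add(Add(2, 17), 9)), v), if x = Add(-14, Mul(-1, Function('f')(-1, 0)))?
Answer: -243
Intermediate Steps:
Function('f')(L, A) = Add(-1, A)
v = 121 (v = Pow(Add(-4, Add(-3, -4)), 2) = Pow(Add(-4, -7), 2) = Pow(-11, 2) = 121)
x = -13 (x = Add(-14, Mul(-1, Add(-1, 0))) = Add(-14, Mul(-1, -1)) = Add(-14, 1) = -13)
Add(Mul(x, Add(Add(2, 17), 9)), v) = Add(Mul(-13, Add(Add(2, 17), 9)), 121) = Add(Mul(-13, Add(19, 9)), 121) = Add(Mul(-13, 28), 121) = Add(-364, 121) = -243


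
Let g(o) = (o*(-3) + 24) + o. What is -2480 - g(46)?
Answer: -2412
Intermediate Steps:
g(o) = 24 - 2*o (g(o) = (-3*o + 24) + o = (24 - 3*o) + o = 24 - 2*o)
-2480 - g(46) = -2480 - (24 - 2*46) = -2480 - (24 - 92) = -2480 - 1*(-68) = -2480 + 68 = -2412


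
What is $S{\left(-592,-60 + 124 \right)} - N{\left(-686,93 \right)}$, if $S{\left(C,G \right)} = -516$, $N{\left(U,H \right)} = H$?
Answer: $-609$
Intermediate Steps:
$S{\left(-592,-60 + 124 \right)} - N{\left(-686,93 \right)} = -516 - 93 = -609$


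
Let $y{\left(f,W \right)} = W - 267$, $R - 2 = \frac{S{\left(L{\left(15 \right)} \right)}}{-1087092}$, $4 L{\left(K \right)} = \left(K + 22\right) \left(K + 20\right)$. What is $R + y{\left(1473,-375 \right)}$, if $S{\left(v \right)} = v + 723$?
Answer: $- \frac{2782959707}{4348368} \approx -640.0$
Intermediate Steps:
$L{\left(K \right)} = \frac{\left(20 + K\right) \left(22 + K\right)}{4}$ ($L{\left(K \right)} = \frac{\left(K + 22\right) \left(K + 20\right)}{4} = \frac{\left(22 + K\right) \left(20 + K\right)}{4} = \frac{\left(20 + K\right) \left(22 + K\right)}{4}$)
$S{\left(v \right)} = 723 + v$
$R = \frac{8692549}{4348368}$ ($R = 2 + \frac{723 + \left(110 + \frac{15^{2}}{4} + \frac{21}{2} \cdot 15\right)}{-1087092} = 2 + \left(723 + \left(110 + \frac{1}{4} \cdot 225 + \frac{315}{2}\right)\right) \left(- \frac{1}{1087092}\right) = 2 + \left(723 + \left(110 + \frac{225}{4} + \frac{315}{2}\right)\right) \left(- \frac{1}{1087092}\right) = 2 + \left(723 + \frac{1295}{4}\right) \left(- \frac{1}{1087092}\right) = 2 + \frac{4187}{4} \left(- \frac{1}{1087092}\right) = 2 - \frac{4187}{4348368} = \frac{8692549}{4348368} \approx 1.999$)
$y{\left(f,W \right)} = -267 + W$ ($y{\left(f,W \right)} = W - 267 = -267 + W$)
$R + y{\left(1473,-375 \right)} = \frac{8692549}{4348368} - 642 = - \frac{2782959707}{4348368}$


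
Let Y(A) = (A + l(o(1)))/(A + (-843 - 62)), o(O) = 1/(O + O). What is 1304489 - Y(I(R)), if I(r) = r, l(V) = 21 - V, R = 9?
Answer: 2337644347/1792 ≈ 1.3045e+6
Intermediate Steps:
o(O) = 1/(2*O)
Y(A) = (41/2 + A)/(-905 + A) (Y(A) = (A + (21 - 1/(2*1)))/(A + (-843 - 62)) = (A + (21 - 1/2))/(A - 905) = (A + (21 - 1*½))/(-905 + A) = (A + (21 - ½))/(-905 + A) = (A + 41/2)/(-905 + A) = (41/2 + A)/(-905 + A))
1304489 - Y(I(R)) = 1304489 - (41/2 + 9)/(-905 + 9) = 1304489 - 59/((-896)*2) = 1304489 - (-1)*59/(896*2) = 1304489 - 1*(-59/1792) = 1304489 + 59/1792 = 2337644347/1792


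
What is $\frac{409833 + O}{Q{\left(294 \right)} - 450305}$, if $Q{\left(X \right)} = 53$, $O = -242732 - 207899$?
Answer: $\frac{20399}{225126} \approx 0.090611$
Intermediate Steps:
$O = -450631$ ($O = -242732 - 207899 = -450631$)
$\frac{409833 + O}{Q{\left(294 \right)} - 450305} = \frac{409833 - 450631}{53 - 450305} = - \frac{40798}{-450252} = \left(-40798\right) \left(- \frac{1}{450252}\right) = \frac{20399}{225126}$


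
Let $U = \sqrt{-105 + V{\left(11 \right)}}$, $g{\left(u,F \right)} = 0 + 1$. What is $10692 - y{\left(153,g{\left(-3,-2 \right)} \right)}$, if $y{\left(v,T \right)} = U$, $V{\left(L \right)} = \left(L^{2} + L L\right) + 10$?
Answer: $10692 - 7 \sqrt{3} \approx 10680.0$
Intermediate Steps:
$V{\left(L \right)} = 10 + 2 L^{2}$ ($V{\left(L \right)} = \left(L^{2} + L^{2}\right) + 10 = 2 L^{2} + 10 = 10 + 2 L^{2}$)
$g{\left(u,F \right)} = 1$
$U = 7 \sqrt{3}$ ($U = \sqrt{-105 + \left(10 + 2 \cdot 11^{2}\right)} = \sqrt{-105 + \left(10 + 2 \cdot 121\right)} = \sqrt{-105 + \left(10 + 242\right)} = \sqrt{-105 + 252} = \sqrt{147} = 7 \sqrt{3} \approx 12.124$)
$y{\left(v,T \right)} = 7 \sqrt{3}$
$10692 - y{\left(153,g{\left(-3,-2 \right)} \right)} = 10692 - 7 \sqrt{3}$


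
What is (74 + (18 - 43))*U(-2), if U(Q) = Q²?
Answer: 196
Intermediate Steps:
(74 + (18 - 43))*U(-2) = (74 + (18 - 43))*(-2)² = (74 - 25)*4 = 49*4 = 196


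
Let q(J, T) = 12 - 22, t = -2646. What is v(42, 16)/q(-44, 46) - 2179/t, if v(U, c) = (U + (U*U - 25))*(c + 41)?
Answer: -67148048/6615 ≈ -10151.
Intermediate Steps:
q(J, T) = -10
v(U, c) = (41 + c)*(-25 + U + U²) (v(U, c) = (U + (U² - 25))*(41 + c) = (U + (-25 + U²))*(41 + c) = (-25 + U + U²)*(41 + c) = (41 + c)*(-25 + U + U²))
v(42, 16)/q(-44, 46) - 2179/t = (-1025 - 25*16 + 41*42 + 41*42² + 42*16 + 16*42²)/(-10) - 2179/(-2646) = (-1025 - 400 + 1722 + 41*1764 + 672 + 16*1764)*(-⅒) - 2179*(-1/2646) = (-1025 - 400 + 1722 + 72324 + 672 + 28224)*(-⅒) + 2179/2646 = 101517*(-⅒) + 2179/2646 = -101517/10 + 2179/2646 = -67148048/6615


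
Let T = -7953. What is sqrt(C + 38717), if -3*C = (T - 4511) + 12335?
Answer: 2*sqrt(9690) ≈ 196.88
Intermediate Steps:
C = 43 (C = -((-7953 - 4511) + 12335)/3 = -(-12464 + 12335)/3 = -1/3*(-129) = 43)
sqrt(C + 38717) = sqrt(43 + 38717) = sqrt(38760) = 2*sqrt(9690)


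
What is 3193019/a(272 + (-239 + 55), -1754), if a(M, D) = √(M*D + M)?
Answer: -3193019*I*√38566/77132 ≈ -8129.6*I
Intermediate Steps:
a(M, D) = √(M + D*M) (a(M, D) = √(D*M + M) = √(M + D*M))
3193019/a(272 + (-239 + 55), -1754) = 3193019/(√((272 + (-239 + 55))*(1 - 1754))) = 3193019/(√((272 - 184)*(-1753))) = 3193019/(√(88*(-1753))) = 3193019/(√(-154264)) = 3193019/((2*I*√38566)) = 3193019*(-I*√38566/77132) = -3193019*I*√38566/77132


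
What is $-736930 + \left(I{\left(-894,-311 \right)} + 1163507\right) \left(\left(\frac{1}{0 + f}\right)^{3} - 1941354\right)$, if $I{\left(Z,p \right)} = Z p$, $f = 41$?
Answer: $- \frac{192878321688442383}{68921} \approx -2.7985 \cdot 10^{12}$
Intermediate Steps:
$-736930 + \left(I{\left(-894,-311 \right)} + 1163507\right) \left(\left(\frac{1}{0 + f}\right)^{3} - 1941354\right) = -736930 + \left(\left(-894\right) \left(-311\right) + 1163507\right) \left(\left(\frac{1}{0 + 41}\right)^{3} - 1941354\right) = -736930 + \left(278034 + 1163507\right) \left(\left(\frac{1}{41}\right)^{3} - 1941354\right) = -736930 + 1441541 \left(\left(\frac{1}{41}\right)^{3} - 1941354\right) = -736930 + 1441541 \left(\frac{1}{68921} - 1941354\right) = -736930 + 1441541 \left(- \frac{133800059033}{68921}\right) = -736930 - \frac{192878270898489853}{68921} = - \frac{192878321688442383}{68921}$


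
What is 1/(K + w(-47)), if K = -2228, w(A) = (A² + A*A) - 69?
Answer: 1/2121 ≈ 0.00047148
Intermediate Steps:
w(A) = -69 + 2*A² (w(A) = (A² + A²) - 69 = 2*A² - 69 = -69 + 2*A²)
1/(K + w(-47)) = 1/(-2228 + (-69 + 2*(-47)²)) = 1/(-2228 + (-69 + 2*2209)) = 1/(-2228 + (-69 + 4418)) = 1/(-2228 + 4349) = 1/2121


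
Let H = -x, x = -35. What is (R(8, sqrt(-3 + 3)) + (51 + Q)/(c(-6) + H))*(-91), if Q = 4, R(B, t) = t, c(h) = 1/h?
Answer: -2730/19 ≈ -143.68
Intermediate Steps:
H = 35 (H = -1*(-35) = 35)
(R(8, sqrt(-3 + 3)) + (51 + Q)/(c(-6) + H))*(-91) = (sqrt(-3 + 3) + (51 + 4)/(1/(-6) + 35))*(-91) = (sqrt(0) + 55/(-1/6 + 35))*(-91) = (0 + 55/(209/6))*(-91) = (0 + 55*(6/209))*(-91) = (0 + 30/19)*(-91) = (30/19)*(-91) = -2730/19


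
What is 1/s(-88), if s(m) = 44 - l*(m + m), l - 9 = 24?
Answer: 1/5852 ≈ 0.00017088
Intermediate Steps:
l = 33 (l = 9 + 24 = 33)
s(m) = 44 - 66*m (s(m) = 44 - 33*(m + m) = 44 - 33*2*m = 44 - 66*m)
1/s(-88) = 1/(44 - 66*(-88)) = 1/(44 + 5808) = 1/5852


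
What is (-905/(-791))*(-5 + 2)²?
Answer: 8145/791 ≈ 10.297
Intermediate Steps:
(-905/(-791))*(-5 + 2)² = -905*(-1/791)*(-3)² = (905/791)*9 = 8145/791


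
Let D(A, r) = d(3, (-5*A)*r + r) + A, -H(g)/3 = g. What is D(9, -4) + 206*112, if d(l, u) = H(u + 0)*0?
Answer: 23081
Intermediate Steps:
H(g) = -3*g
d(l, u) = 0 (d(l, u) = -3*(u + 0)*0 = -3*u*0 = 0)
D(A, r) = A (D(A, r) = 0 + A = A)
D(9, -4) + 206*112 = 9 + 206*112 = 9 + 23072 = 23081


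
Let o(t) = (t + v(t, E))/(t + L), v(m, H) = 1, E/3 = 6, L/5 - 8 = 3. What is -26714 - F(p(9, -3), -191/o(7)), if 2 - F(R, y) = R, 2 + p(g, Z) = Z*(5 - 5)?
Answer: -26718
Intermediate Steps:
L = 55 (L = 40 + 5*3 = 40 + 15 = 55)
E = 18 (E = 3*6 = 18)
p(g, Z) = -2 (p(g, Z) = -2 + Z*(5 - 5) = -2 + Z*0 = -2 + 0 = -2)
o(t) = (1 + t)/(55 + t) (o(t) = (t + 1)/(t + 55) = (1 + t)/(55 + t))
F(R, y) = 2 - R
-26714 - F(p(9, -3), -191/o(7)) = -26714 - (2 - 1*(-2)) = -26714 - (2 + 2) = -26714 - 1*4 = -26714 - 4 = -26718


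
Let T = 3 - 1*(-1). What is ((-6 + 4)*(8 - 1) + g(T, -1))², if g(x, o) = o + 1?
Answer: 196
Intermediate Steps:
T = 4 (T = 3 + 1 = 4)
g(x, o) = 1 + o
((-6 + 4)*(8 - 1) + g(T, -1))² = ((-6 + 4)*(8 - 1) + (1 - 1))² = (-2*7 + 0)² = (-14 + 0)² = (-14)² = 196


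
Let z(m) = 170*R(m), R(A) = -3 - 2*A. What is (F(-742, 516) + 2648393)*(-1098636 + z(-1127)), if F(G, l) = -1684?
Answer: -1894953655894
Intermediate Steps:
z(m) = -510 - 340*m (z(m) = 170*(-3 - 2*m) = -510 - 340*m)
(F(-742, 516) + 2648393)*(-1098636 + z(-1127)) = (-1684 + 2648393)*(-1098636 + (-510 - 340*(-1127))) = 2646709*(-1098636 + (-510 + 383180)) = 2646709*(-1098636 + 382670) = 2646709*(-715966) = -1894953655894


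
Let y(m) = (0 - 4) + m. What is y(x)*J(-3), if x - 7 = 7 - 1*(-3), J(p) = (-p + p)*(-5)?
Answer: 0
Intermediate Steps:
J(p) = 0 (J(p) = 0*(-5) = 0)
x = 17 (x = 7 + (7 - 1*(-3)) = 7 + (7 + 3) = 7 + 10 = 17)
y(m) = -4 + m
y(x)*J(-3) = (-4 + 17)*0 = 13*0 = 0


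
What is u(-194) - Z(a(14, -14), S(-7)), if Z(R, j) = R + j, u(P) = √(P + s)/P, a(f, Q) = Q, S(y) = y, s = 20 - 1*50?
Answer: 21 - 2*I*√14/97 ≈ 21.0 - 0.077148*I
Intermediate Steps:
s = -30 (s = 20 - 50 = -30)
u(P) = √(-30 + P)/P (u(P) = √(P - 30)/P = √(-30 + P)/P)
u(-194) - Z(a(14, -14), S(-7)) = √(-30 - 194)/(-194) - (-14 - 7) = -2*I*√14/97 - 1*(-21) = -2*I*√14/97 + 21 = 21 - 2*I*√14/97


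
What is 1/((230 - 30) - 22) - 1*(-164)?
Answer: 29193/178 ≈ 164.01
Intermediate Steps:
1/((230 - 30) - 22) - 1*(-164) = 1/(200 - 22) + 164 = 1/178 + 164 = 29193/178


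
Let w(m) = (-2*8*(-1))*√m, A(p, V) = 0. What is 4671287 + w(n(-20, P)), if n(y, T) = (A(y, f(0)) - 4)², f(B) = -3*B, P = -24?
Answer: 4671351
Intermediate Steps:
n(y, T) = 16 (n(y, T) = (0 - 4)² = (-4)² = 16)
w(m) = 16*√m (w(m) = (-16*(-1))*√m = 16*√m)
4671287 + w(n(-20, P)) = 4671287 + 16*√16 = 4671287 + 16*4 = 4671287 + 64 = 4671351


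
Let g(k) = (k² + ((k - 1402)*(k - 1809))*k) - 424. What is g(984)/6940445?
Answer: 340300232/6940445 ≈ 49.031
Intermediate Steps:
g(k) = -424 + k² + k*(-1809 + k)*(-1402 + k) (g(k) = (k² + ((-1402 + k)*(-1809 + k))*k) - 424 = (k² + ((-1809 + k)*(-1402 + k))*k) - 424 = (k² + k*(-1809 + k)*(-1402 + k)) - 424 = -424 + k² + k*(-1809 + k)*(-1402 + k))
g(984)/6940445 = (-424 + 984³ - 3210*984² + 2536218*984)/6940445 = (-424 + 952763904 - 3210*968256 + 2495638512)*(1/6940445) = (-424 + 952763904 - 3108101760 + 2495638512)*(1/6940445) = 340300232*(1/6940445) = 340300232/6940445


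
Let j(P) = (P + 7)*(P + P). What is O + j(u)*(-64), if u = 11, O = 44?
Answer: -25300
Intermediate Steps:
j(P) = 2*P*(7 + P) (j(P) = (7 + P)*(2*P) = 2*P*(7 + P))
O + j(u)*(-64) = 44 + (2*11*(7 + 11))*(-64) = 44 + (2*11*18)*(-64) = 44 + 396*(-64) = 44 - 25344 = -25300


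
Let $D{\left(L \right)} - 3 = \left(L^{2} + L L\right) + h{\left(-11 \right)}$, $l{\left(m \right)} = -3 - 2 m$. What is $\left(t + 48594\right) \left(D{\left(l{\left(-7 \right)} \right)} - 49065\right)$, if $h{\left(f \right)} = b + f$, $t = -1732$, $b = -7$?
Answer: $-2288646356$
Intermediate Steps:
$h{\left(f \right)} = -7 + f$
$D{\left(L \right)} = -15 + 2 L^{2}$ ($D{\left(L \right)} = 3 - \left(18 - L^{2} - L L\right) = 3 + \left(\left(L^{2} + L^{2}\right) - 18\right) = 3 + \left(2 L^{2} - 18\right) = 3 + \left(-18 + 2 L^{2}\right) = -15 + 2 L^{2}$)
$\left(t + 48594\right) \left(D{\left(l{\left(-7 \right)} \right)} - 49065\right) = \left(-1732 + 48594\right) \left(\left(-15 + 2 \left(-3 - -14\right)^{2}\right) - 49065\right) = 46862 \left(\left(-15 + 2 \left(-3 + 14\right)^{2}\right) - 49065\right) = 46862 \left(\left(-15 + 2 \cdot 11^{2}\right) - 49065\right) = 46862 \left(\left(-15 + 2 \cdot 121\right) - 49065\right) = 46862 \left(\left(-15 + 242\right) - 49065\right) = 46862 \left(227 - 49065\right) = 46862 \left(-48838\right) = -2288646356$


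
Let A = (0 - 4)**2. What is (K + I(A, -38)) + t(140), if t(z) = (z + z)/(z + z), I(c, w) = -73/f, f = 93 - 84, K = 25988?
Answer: 233828/9 ≈ 25981.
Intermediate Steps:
f = 9
A = 16 (A = (-4)**2 = 16)
I(c, w) = -73/9
t(z) = 1 (t(z) = (2*z)/((2*z)) = (2*z)*(1/(2*z)) = 1)
(K + I(A, -38)) + t(140) = (25988 - 73/9) + 1 = 233819/9 + 1 = 233828/9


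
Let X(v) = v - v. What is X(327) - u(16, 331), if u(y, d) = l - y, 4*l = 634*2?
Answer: -301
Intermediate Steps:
X(v) = 0
l = 317 (l = (634*2)/4 = (¼)*1268 = 317)
u(y, d) = 317 - y
X(327) - u(16, 331) = 0 - (317 - 1*16) = 0 - (317 - 16) = 0 - 1*301 = 0 - 301 = -301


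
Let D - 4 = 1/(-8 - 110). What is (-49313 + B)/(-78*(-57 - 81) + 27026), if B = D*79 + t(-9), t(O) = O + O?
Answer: -5783849/4459220 ≈ -1.2971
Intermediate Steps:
D = 471/118 (D = 4 + 1/(-8 - 110) = 4 + 1/(-118) = 4 - 1/118 = 471/118 ≈ 3.9915)
t(O) = 2*O
B = 35085/118 (B = (471/118)*79 + 2*(-9) = 37209/118 - 18 = 35085/118 ≈ 297.33)
(-49313 + B)/(-78*(-57 - 81) + 27026) = (-49313 + 35085/118)/(-78*(-57 - 81) + 27026) = -5783849/(118*(-78*(-138) + 27026)) = -5783849/(118*(10764 + 27026)) = -5783849/118/37790 = -5783849/118*1/37790 = -5783849/4459220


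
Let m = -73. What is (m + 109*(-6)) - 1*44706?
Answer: -45433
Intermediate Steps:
(m + 109*(-6)) - 1*44706 = (-73 + 109*(-6)) - 1*44706 = (-73 - 654) - 44706 = -727 - 44706 = -45433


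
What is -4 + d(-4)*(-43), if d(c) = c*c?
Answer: -692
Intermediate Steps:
d(c) = c²
-4 + d(-4)*(-43) = -4 + (-4)²*(-43) = -4 + 16*(-43) = -4 - 688 = -692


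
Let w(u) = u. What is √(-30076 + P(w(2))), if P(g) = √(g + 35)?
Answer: √(-30076 + √37) ≈ 173.41*I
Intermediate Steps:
P(g) = √(35 + g)
√(-30076 + P(w(2))) = √(-30076 + √(35 + 2)) = √(-30076 + √37)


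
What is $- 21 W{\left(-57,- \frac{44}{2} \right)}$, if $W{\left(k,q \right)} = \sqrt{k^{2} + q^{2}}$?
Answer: $- 21 \sqrt{3733} \approx -1283.1$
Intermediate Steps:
$- 21 W{\left(-57,- \frac{44}{2} \right)} = - 21 \sqrt{\left(-57\right)^{2} + \left(- \frac{44}{2}\right)^{2}} = - 21 \sqrt{3249 + \left(\left(-44\right) \frac{1}{2}\right)^{2}} = - 21 \sqrt{3249 + \left(-22\right)^{2}} = - 21 \sqrt{3249 + 484} = - 21 \sqrt{3733}$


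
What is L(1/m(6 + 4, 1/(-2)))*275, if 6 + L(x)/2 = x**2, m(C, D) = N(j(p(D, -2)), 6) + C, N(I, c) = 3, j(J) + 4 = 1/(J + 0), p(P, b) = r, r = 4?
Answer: -557150/169 ≈ -3296.7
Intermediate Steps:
p(P, b) = 4
j(J) = -4 + 1/J (j(J) = -4 + 1/(J + 0) = -4 + 1/J)
m(C, D) = 3 + C
L(x) = -12 + 2*x**2
L(1/m(6 + 4, 1/(-2)))*275 = (-12 + 2*(1/(3 + (6 + 4)))**2)*275 = (-12 + 2*(1/(3 + 10))**2)*275 = (-12 + 2*(1/13)**2)*275 = (-12 + 2*(1/169))*275 = (-12 + 2/169)*275 = -2026/169*275 = -557150/169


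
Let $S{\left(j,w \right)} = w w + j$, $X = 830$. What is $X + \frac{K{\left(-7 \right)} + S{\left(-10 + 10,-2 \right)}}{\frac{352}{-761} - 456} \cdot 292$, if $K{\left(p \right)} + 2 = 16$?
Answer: $\frac{35539453}{43421} \approx 818.49$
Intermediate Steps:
$K{\left(p \right)} = 14$ ($K{\left(p \right)} = -2 + 16 = 14$)
$S{\left(j,w \right)} = j + w^{2}$ ($S{\left(j,w \right)} = w^{2} + j = j + w^{2}$)
$X + \frac{K{\left(-7 \right)} + S{\left(-10 + 10,-2 \right)}}{\frac{352}{-761} - 456} \cdot 292 = 830 + \frac{14 + \left(\left(-10 + 10\right) + \left(-2\right)^{2}\right)}{\frac{352}{-761} - 456} \cdot 292 = 830 + \frac{14 + \left(0 + 4\right)}{352 \left(- \frac{1}{761}\right) - 456} \cdot 292 = 830 + \frac{14 + 4}{- \frac{352}{761} - 456} \cdot 292 = 830 + \frac{18}{- \frac{347368}{761}} \cdot 292 = 830 + 18 \left(- \frac{761}{347368}\right) 292 = 830 - \frac{499977}{43421} = \frac{35539453}{43421}$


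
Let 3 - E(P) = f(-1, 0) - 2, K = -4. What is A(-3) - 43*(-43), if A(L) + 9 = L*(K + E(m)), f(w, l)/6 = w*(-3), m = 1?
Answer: 1891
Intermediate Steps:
f(w, l) = -18*w (f(w, l) = 6*(w*(-3)) = 6*(-3*w) = -18*w)
E(P) = -13 (E(P) = 3 - (-18*(-1) - 2) = 3 - (18 - 2) = 3 - 1*16 = 3 - 16 = -13)
A(L) = -9 - 17*L (A(L) = -9 + L*(-4 - 13) = -9 + L*(-17) = -9 - 17*L)
A(-3) - 43*(-43) = (-9 - 17*(-3)) - 43*(-43) = (-9 + 51) + 1849 = 42 + 1849 = 1891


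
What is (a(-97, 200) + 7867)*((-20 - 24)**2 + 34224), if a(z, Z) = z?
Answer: 280963200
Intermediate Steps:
(a(-97, 200) + 7867)*((-20 - 24)**2 + 34224) = (-97 + 7867)*((-20 - 24)**2 + 34224) = 7770*((-44)**2 + 34224) = 7770*(1936 + 34224) = 7770*36160 = 280963200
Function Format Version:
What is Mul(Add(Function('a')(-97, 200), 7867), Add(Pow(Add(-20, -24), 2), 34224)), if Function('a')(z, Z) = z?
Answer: 280963200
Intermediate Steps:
Mul(Add(Function('a')(-97, 200), 7867), Add(Pow(Add(-20, -24), 2), 34224)) = Mul(Add(-97, 7867), Add(Pow(Add(-20, -24), 2), 34224)) = Mul(7770, Add(Pow(-44, 2), 34224)) = Mul(7770, Add(1936, 34224)) = Mul(7770, 36160) = 280963200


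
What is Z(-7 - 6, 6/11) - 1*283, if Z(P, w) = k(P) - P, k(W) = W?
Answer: -283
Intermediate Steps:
Z(P, w) = 0 (Z(P, w) = P - P = 0)
Z(-7 - 6, 6/11) - 1*283 = 0 - 1*283 = 0 - 283 = -283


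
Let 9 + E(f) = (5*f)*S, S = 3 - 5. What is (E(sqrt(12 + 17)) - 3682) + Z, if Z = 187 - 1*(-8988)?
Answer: 5484 - 10*sqrt(29) ≈ 5430.1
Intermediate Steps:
Z = 9175 (Z = 187 + 8988 = 9175)
S = -2
E(f) = -9 - 10*f (E(f) = -9 + (5*f)*(-2) = -9 - 10*f)
(E(sqrt(12 + 17)) - 3682) + Z = ((-9 - 10*sqrt(12 + 17)) - 3682) + 9175 = ((-9 - 10*sqrt(29)) - 3682) + 9175 = (-3691 - 10*sqrt(29)) + 9175 = 5484 - 10*sqrt(29)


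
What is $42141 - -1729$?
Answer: $43870$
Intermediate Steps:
$42141 - -1729 = 42141 + \left(1760 - 31\right) = 42141 + 1729 = 43870$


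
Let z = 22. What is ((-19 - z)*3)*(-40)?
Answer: 4920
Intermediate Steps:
((-19 - z)*3)*(-40) = ((-19 - 1*22)*3)*(-40) = ((-19 - 22)*3)*(-40) = -41*3*(-40) = -123*(-40) = 4920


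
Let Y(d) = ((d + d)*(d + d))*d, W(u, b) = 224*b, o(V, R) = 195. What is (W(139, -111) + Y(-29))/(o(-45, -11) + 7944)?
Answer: -122420/8139 ≈ -15.041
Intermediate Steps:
Y(d) = 4*d³ (Y(d) = ((2*d)*(2*d))*d = (4*d²)*d = 4*d³)
(W(139, -111) + Y(-29))/(o(-45, -11) + 7944) = (224*(-111) + 4*(-29)³)/(195 + 7944) = (-24864 + 4*(-24389))/8139 = (-24864 - 97556)*(1/8139) = -122420*1/8139 = -122420/8139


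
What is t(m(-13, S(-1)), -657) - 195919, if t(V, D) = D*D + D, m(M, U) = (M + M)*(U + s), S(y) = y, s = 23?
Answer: 235073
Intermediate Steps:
m(M, U) = 2*M*(23 + U) (m(M, U) = (M + M)*(U + 23) = (2*M)*(23 + U) = 2*M*(23 + U))
t(V, D) = D + D² (t(V, D) = D² + D = D + D²)
t(m(-13, S(-1)), -657) - 195919 = -657*(1 - 657) - 195919 = -657*(-656) - 195919 = 430992 - 195919 = 235073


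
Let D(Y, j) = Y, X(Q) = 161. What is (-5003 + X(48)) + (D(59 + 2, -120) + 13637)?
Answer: 8856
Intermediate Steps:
(-5003 + X(48)) + (D(59 + 2, -120) + 13637) = (-5003 + 161) + ((59 + 2) + 13637) = -4842 + (61 + 13637) = -4842 + 13698 = 8856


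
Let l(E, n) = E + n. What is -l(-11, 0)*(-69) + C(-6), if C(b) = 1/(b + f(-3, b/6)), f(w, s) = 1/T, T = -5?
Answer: -23534/31 ≈ -759.16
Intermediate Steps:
f(w, s) = -⅕ (f(w, s) = 1/(-5) = -⅕)
C(b) = 1/(-⅕ + b) (C(b) = 1/(b - ⅕) = 1/(-⅕ + b))
-l(-11, 0)*(-69) + C(-6) = -(-11 + 0)*(-69) + 5/(-1 + 5*(-6)) = -1*(-11)*(-69) + 5/(-1 - 30) = 11*(-69) + 5/(-31) = -759 + 5*(-1/31) = -759 - 5/31 = -23534/31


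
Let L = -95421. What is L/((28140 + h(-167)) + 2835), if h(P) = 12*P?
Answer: -31807/9657 ≈ -3.2937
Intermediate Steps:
L/((28140 + h(-167)) + 2835) = -95421/((28140 + 12*(-167)) + 2835) = -95421/((28140 - 2004) + 2835) = -95421/(26136 + 2835) = -95421/28971 = -95421*1/28971 = -31807/9657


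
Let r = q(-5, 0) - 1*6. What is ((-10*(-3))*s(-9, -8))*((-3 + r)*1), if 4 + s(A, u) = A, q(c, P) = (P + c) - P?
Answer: 5460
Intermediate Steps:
q(c, P) = c
s(A, u) = -4 + A
r = -11 (r = -5 - 1*6 = -5 - 6 = -11)
((-10*(-3))*s(-9, -8))*((-3 + r)*1) = ((-10*(-3))*(-4 - 9))*((-3 - 11)*1) = (30*(-13))*(-14*1) = -390*(-14) = 5460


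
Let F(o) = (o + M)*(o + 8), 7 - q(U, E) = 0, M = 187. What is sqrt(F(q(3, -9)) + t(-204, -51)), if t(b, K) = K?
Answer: sqrt(2859) ≈ 53.470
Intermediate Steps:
q(U, E) = 7 (q(U, E) = 7 - 1*0 = 7 + 0 = 7)
F(o) = (8 + o)*(187 + o) (F(o) = (o + 187)*(o + 8) = (187 + o)*(8 + o) = (8 + o)*(187 + o))
sqrt(F(q(3, -9)) + t(-204, -51)) = sqrt((1496 + 7**2 + 195*7) - 51) = sqrt((1496 + 49 + 1365) - 51) = sqrt(2910 - 51) = sqrt(2859)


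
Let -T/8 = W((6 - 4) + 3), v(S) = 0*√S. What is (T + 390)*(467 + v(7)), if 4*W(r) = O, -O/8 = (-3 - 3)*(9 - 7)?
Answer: 92466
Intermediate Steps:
O = 96 (O = -8*(-3 - 3)*(9 - 7) = -(-48)*2 = -8*(-12) = 96)
W(r) = 24 (W(r) = (¼)*96 = 24)
v(S) = 0
T = -192 (T = -8*24 = -192)
(T + 390)*(467 + v(7)) = (-192 + 390)*(467 + 0) = 198*467 = 92466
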